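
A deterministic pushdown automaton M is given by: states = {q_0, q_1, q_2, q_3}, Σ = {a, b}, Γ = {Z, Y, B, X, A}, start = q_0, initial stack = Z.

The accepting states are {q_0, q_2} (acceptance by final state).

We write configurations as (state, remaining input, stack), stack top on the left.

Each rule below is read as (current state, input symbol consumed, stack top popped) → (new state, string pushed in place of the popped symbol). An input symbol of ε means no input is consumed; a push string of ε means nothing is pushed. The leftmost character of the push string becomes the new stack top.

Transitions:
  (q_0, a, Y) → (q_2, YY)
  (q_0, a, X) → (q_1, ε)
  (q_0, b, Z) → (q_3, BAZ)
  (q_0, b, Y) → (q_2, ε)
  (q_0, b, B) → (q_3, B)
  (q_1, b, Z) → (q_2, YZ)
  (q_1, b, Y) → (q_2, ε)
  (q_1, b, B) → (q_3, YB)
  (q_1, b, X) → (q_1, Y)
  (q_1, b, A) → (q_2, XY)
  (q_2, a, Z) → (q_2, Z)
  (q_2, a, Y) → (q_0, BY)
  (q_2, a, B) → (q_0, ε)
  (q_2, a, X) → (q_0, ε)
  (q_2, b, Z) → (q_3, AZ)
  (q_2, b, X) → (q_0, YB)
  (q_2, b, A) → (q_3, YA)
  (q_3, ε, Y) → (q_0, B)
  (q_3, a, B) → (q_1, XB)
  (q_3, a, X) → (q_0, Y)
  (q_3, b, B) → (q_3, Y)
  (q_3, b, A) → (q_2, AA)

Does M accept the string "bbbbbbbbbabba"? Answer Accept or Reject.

(q_0, bbbbbbbbbabba, Z)
  read b, top Z: go to q_3, push BAZ → (q_3, bbbbbbbbabba, BAZ)
  read b, top B: go to q_3, push Y → (q_3, bbbbbbbabba, YAZ)
  ε-move, top Y: go to q_0, push B → (q_0, bbbbbbbabba, BAZ)
  read b, top B: go to q_3, push B → (q_3, bbbbbbabba, BAZ)
  read b, top B: go to q_3, push Y → (q_3, bbbbbabba, YAZ)
  ε-move, top Y: go to q_0, push B → (q_0, bbbbbabba, BAZ)
  read b, top B: go to q_3, push B → (q_3, bbbbabba, BAZ)
  read b, top B: go to q_3, push Y → (q_3, bbbabba, YAZ)
  ε-move, top Y: go to q_0, push B → (q_0, bbbabba, BAZ)
  read b, top B: go to q_3, push B → (q_3, bbabba, BAZ)
  read b, top B: go to q_3, push Y → (q_3, babba, YAZ)
  ε-move, top Y: go to q_0, push B → (q_0, babba, BAZ)
  read b, top B: go to q_3, push B → (q_3, abba, BAZ)
  read a, top B: go to q_1, push XB → (q_1, bba, XBAZ)
  read b, top X: go to q_1, push Y → (q_1, ba, YBAZ)
  read b, top Y: go to q_2, push ε → (q_2, a, BAZ)
  read a, top B: go to q_0, push ε → (q_0, ε, AZ)
All input consumed; state q_0 ∈ F.

Accept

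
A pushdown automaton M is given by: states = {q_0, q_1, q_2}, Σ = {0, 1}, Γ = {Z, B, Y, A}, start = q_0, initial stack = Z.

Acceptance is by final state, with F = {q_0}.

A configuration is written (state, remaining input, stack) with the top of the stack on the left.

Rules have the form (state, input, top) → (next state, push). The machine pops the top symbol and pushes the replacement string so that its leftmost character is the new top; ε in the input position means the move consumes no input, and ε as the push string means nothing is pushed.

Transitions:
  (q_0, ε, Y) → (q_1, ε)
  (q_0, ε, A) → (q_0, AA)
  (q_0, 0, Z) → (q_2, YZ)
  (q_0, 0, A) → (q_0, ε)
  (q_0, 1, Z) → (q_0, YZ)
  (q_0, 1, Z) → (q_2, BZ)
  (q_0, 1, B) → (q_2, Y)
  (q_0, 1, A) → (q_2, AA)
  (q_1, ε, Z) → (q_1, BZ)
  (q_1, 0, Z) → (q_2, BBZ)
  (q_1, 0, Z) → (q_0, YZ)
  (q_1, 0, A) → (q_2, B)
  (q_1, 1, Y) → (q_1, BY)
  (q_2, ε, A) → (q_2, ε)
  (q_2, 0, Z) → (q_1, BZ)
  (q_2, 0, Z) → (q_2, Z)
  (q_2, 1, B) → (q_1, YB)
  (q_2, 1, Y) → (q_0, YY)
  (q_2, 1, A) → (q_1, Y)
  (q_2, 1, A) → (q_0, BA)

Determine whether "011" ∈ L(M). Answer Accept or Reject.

No computation consumes all input and reaches a final state.

Reject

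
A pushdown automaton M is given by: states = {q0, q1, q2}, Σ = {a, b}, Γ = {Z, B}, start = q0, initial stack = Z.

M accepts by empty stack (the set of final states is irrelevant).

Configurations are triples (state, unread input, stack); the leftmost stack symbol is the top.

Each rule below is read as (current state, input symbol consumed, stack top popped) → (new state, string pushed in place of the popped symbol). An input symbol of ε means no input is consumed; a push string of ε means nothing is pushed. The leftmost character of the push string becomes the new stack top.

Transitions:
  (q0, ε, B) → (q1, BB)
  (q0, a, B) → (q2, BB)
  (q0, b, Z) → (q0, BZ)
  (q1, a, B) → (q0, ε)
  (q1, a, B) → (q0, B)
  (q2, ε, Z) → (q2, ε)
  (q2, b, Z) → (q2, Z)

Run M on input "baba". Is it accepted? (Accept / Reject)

Reject

No computation consumes all input and empties the stack.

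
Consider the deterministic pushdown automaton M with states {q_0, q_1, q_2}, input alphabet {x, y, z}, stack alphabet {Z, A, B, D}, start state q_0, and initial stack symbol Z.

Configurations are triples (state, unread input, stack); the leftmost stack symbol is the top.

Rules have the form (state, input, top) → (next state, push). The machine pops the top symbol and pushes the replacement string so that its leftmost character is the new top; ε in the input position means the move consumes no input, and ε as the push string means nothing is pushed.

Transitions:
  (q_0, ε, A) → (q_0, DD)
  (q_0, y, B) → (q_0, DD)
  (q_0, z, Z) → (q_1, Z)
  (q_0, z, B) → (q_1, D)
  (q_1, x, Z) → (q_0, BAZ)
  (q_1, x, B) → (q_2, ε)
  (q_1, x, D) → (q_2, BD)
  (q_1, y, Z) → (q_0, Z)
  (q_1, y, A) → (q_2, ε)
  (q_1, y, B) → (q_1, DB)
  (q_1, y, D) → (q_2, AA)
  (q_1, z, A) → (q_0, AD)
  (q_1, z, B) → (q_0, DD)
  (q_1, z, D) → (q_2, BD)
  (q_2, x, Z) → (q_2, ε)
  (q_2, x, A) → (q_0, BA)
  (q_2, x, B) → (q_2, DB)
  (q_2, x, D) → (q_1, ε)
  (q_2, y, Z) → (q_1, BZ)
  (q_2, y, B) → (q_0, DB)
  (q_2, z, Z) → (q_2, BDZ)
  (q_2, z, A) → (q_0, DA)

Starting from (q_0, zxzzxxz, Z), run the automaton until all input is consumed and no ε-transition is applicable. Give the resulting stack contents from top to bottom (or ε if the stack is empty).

(q_0, zxzzxxz, Z)
  read z, top Z: go to q_1, push Z → (q_1, xzzxxz, Z)
  read x, top Z: go to q_0, push BAZ → (q_0, zzxxz, BAZ)
  read z, top B: go to q_1, push D → (q_1, zxxz, DAZ)
  read z, top D: go to q_2, push BD → (q_2, xxz, BDAZ)
  read x, top B: go to q_2, push DB → (q_2, xz, DBDAZ)
  read x, top D: go to q_1, push ε → (q_1, z, BDAZ)
  read z, top B: go to q_0, push DD → (q_0, ε, DDDAZ)
All input consumed in state q_0 with stack DDDAZ.

DDDAZ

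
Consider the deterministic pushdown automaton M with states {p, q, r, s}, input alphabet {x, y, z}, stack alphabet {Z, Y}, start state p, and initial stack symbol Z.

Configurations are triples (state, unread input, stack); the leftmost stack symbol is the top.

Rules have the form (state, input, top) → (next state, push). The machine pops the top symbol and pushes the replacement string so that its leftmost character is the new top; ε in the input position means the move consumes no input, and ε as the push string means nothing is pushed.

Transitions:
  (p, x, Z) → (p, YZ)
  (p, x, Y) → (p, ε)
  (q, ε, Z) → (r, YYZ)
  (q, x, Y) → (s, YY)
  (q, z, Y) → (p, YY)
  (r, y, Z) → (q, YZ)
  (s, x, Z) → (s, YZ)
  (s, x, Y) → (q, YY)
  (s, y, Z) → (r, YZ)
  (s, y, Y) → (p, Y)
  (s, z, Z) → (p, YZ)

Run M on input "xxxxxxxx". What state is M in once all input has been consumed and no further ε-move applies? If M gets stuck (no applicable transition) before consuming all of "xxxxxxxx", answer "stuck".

p

(p, xxxxxxxx, Z)
  read x, top Z: go to p, push YZ → (p, xxxxxxx, YZ)
  read x, top Y: go to p, push ε → (p, xxxxxx, Z)
  read x, top Z: go to p, push YZ → (p, xxxxx, YZ)
  read x, top Y: go to p, push ε → (p, xxxx, Z)
  read x, top Z: go to p, push YZ → (p, xxx, YZ)
  read x, top Y: go to p, push ε → (p, xx, Z)
  read x, top Z: go to p, push YZ → (p, x, YZ)
  read x, top Y: go to p, push ε → (p, ε, Z)
All input consumed; M is in state p.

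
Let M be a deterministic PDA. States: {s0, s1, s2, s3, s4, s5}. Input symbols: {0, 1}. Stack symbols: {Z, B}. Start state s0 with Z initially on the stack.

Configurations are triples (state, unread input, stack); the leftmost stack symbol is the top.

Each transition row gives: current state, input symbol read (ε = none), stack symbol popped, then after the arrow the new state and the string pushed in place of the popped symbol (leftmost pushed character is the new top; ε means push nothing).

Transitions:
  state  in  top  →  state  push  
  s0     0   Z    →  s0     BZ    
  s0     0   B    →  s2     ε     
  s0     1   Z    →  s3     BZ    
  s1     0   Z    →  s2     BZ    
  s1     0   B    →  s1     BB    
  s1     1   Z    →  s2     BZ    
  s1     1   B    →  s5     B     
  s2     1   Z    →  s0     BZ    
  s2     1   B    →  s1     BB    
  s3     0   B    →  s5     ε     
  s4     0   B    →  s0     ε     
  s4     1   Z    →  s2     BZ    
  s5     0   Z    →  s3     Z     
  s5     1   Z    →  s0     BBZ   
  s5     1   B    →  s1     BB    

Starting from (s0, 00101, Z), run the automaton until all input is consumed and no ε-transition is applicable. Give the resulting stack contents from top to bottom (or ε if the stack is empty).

(s0, 00101, Z)
  read 0, top Z: go to s0, push BZ → (s0, 0101, BZ)
  read 0, top B: go to s2, push ε → (s2, 101, Z)
  read 1, top Z: go to s0, push BZ → (s0, 01, BZ)
  read 0, top B: go to s2, push ε → (s2, 1, Z)
  read 1, top Z: go to s0, push BZ → (s0, ε, BZ)
All input consumed in state s0 with stack BZ.

BZ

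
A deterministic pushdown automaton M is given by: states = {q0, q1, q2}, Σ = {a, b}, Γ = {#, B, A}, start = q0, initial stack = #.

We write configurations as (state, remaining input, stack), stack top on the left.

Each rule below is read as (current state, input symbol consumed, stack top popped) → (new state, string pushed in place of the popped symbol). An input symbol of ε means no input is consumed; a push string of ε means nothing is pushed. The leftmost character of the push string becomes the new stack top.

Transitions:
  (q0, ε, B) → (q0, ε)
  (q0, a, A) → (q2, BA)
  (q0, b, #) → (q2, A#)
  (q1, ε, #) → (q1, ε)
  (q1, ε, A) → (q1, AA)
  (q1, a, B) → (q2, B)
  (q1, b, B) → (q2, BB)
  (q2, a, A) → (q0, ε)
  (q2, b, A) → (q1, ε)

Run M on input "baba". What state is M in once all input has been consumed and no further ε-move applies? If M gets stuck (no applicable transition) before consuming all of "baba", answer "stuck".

q0

(q0, baba, #)
  read b, top #: go to q2, push A# → (q2, aba, A#)
  read a, top A: go to q0, push ε → (q0, ba, #)
  read b, top #: go to q2, push A# → (q2, a, A#)
  read a, top A: go to q0, push ε → (q0, ε, #)
All input consumed; M is in state q0.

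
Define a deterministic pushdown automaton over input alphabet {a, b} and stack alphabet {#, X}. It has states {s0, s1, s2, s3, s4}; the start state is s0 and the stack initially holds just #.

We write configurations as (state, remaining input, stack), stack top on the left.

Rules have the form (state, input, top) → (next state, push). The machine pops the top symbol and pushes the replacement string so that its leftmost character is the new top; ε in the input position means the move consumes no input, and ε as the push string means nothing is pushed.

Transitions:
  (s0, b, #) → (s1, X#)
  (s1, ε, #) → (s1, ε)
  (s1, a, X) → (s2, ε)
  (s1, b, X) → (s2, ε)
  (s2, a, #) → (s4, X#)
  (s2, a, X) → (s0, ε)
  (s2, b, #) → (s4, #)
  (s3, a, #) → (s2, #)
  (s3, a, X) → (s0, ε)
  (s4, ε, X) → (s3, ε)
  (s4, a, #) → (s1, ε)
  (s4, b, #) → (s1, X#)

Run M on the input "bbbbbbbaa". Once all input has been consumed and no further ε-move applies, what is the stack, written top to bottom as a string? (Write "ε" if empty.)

(s0, bbbbbbbaa, #)
  read b, top #: go to s1, push X# → (s1, bbbbbbaa, X#)
  read b, top X: go to s2, push ε → (s2, bbbbbaa, #)
  read b, top #: go to s4, push # → (s4, bbbbaa, #)
  read b, top #: go to s1, push X# → (s1, bbbaa, X#)
  read b, top X: go to s2, push ε → (s2, bbaa, #)
  read b, top #: go to s4, push # → (s4, baa, #)
  read b, top #: go to s1, push X# → (s1, aa, X#)
  read a, top X: go to s2, push ε → (s2, a, #)
  read a, top #: go to s4, push X# → (s4, ε, X#)
  ε-move, top X: go to s3, push ε → (s3, ε, #)
All input consumed in state s3 with stack #.

#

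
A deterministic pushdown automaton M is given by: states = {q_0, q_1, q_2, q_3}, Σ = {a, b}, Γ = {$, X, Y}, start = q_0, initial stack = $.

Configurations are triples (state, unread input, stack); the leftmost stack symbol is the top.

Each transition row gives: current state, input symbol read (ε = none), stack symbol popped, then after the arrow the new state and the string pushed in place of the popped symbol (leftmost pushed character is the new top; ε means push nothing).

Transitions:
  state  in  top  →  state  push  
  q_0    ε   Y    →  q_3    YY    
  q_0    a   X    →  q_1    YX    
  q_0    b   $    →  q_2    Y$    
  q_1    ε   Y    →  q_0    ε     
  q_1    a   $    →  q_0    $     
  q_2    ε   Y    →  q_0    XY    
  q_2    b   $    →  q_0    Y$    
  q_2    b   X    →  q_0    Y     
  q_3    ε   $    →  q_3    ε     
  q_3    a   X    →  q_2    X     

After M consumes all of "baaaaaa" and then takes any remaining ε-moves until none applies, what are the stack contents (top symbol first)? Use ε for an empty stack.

(q_0, baaaaaa, $) ⊢ (q_2, aaaaaa, Y$) ⊢ (q_0, aaaaaa, XY$) ⊢ (q_1, aaaaa, YXY$) ⊢ (q_0, aaaaa, XY$) ⊢ (q_1, aaaa, YXY$) ⊢ (q_0, aaaa, XY$) ⊢ (q_1, aaa, YXY$) ⊢ (q_0, aaa, XY$) ⊢ (q_1, aa, YXY$) ⊢ (q_0, aa, XY$) ⊢ (q_1, a, YXY$) ⊢ (q_0, a, XY$) ⊢ (q_1, ε, YXY$) ⊢ (q_0, ε, XY$)
All input consumed in state q_0 with stack XY$.

XY$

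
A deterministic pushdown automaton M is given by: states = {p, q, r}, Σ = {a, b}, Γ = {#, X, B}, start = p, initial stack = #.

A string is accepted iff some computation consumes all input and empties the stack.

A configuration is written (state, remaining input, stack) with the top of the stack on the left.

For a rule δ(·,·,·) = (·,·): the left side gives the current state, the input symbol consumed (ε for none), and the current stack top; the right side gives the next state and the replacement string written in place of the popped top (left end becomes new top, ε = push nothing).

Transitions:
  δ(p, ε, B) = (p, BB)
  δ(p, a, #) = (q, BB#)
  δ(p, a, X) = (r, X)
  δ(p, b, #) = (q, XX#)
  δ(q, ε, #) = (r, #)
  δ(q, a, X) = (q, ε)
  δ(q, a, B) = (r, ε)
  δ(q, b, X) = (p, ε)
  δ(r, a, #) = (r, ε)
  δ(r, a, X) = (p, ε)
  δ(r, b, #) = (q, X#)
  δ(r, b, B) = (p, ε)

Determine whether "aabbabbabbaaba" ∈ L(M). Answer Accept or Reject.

Reject

(p, aabbabbabbaaba, #)
  read a, top #: go to q, push BB# → (q, abbabbabbaaba, BB#)
  read a, top B: go to r, push ε → (r, bbabbabbaaba, B#)
  read b, top B: go to p, push ε → (p, babbabbaaba, #)
  read b, top #: go to q, push XX# → (q, abbabbaaba, XX#)
  read a, top X: go to q, push ε → (q, bbabbaaba, X#)
  read b, top X: go to p, push ε → (p, babbaaba, #)
  read b, top #: go to q, push XX# → (q, abbaaba, XX#)
  read a, top X: go to q, push ε → (q, bbaaba, X#)
  read b, top X: go to p, push ε → (p, baaba, #)
  read b, top #: go to q, push XX# → (q, aaba, XX#)
  read a, top X: go to q, push ε → (q, aba, X#)
  read a, top X: go to q, push ε → (q, ba, #)
  ε-move, top #: go to r, push # → (r, ba, #)
  read b, top #: go to q, push X# → (q, a, X#)
  read a, top X: go to q, push ε → (q, ε, #)
  ε-move, top #: go to r, push # → (r, ε, #)
All input consumed; stack is #, not empty, and no further ε-move applies.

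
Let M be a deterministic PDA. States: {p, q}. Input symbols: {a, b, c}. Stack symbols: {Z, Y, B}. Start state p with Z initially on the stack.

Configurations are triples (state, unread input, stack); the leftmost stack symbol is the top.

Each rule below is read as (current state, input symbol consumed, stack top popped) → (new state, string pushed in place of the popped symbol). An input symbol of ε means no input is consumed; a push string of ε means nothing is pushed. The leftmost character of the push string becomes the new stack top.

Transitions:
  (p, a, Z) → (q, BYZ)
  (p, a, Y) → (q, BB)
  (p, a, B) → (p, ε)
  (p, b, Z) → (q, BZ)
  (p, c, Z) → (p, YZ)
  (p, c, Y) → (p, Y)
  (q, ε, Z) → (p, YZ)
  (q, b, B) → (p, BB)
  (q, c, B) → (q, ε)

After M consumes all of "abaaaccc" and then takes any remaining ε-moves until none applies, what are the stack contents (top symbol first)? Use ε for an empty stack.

(p, abaaaccc, Z) ⊢ (q, baaaccc, BYZ) ⊢ (p, aaaccc, BBYZ) ⊢ (p, aaccc, BYZ) ⊢ (p, accc, YZ) ⊢ (q, ccc, BBZ) ⊢ (q, cc, BZ) ⊢ (q, c, Z) ⊢ (p, c, YZ) ⊢ (p, ε, YZ)
All input consumed in state p with stack YZ.

YZ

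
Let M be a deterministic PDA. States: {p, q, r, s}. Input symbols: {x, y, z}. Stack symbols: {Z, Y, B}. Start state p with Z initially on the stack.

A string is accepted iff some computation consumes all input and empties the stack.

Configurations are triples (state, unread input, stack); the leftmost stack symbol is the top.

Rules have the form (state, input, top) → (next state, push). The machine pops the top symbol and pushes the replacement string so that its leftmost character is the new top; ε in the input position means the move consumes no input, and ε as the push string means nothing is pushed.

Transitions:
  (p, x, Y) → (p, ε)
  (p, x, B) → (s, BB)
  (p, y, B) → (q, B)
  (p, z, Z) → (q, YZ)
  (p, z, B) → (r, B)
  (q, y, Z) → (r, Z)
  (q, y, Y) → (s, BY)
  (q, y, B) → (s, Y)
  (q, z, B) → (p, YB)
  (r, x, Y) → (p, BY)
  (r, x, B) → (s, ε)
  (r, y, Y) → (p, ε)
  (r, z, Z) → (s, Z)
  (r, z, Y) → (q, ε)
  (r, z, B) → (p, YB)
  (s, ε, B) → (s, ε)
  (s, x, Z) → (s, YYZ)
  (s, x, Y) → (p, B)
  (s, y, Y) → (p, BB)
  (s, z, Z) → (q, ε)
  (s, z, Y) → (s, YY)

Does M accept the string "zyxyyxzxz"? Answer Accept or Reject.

(p, zyxyyxzxz, Z) ⊢ (q, yxyyxzxz, YZ) ⊢ (s, xyyxzxz, BYZ) ⊢ (s, xyyxzxz, YZ) ⊢ (p, yyxzxz, BZ) ⊢ (q, yxzxz, BZ) ⊢ (s, xzxz, YZ) ⊢ (p, zxz, BZ) ⊢ (r, xz, BZ) ⊢ (s, z, Z) ⊢ (q, ε, ε)
All input consumed and the stack is empty.

Accept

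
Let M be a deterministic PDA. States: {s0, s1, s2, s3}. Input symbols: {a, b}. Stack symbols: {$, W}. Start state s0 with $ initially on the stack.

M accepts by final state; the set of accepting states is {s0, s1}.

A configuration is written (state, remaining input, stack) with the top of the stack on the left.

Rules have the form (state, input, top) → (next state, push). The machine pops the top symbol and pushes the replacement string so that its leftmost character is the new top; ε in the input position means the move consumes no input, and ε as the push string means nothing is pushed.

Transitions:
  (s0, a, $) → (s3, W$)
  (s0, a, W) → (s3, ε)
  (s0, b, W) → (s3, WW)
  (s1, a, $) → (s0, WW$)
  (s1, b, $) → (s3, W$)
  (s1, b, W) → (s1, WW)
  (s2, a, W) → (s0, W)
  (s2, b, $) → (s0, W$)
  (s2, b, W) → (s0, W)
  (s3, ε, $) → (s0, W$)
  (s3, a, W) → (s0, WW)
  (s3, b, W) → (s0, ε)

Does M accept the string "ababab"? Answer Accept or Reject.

(s0, ababab, $) ⊢ (s3, babab, W$) ⊢ (s0, abab, $) ⊢ (s3, bab, W$) ⊢ (s0, ab, $) ⊢ (s3, b, W$) ⊢ (s0, ε, $)
All input consumed; state s0 ∈ F.

Accept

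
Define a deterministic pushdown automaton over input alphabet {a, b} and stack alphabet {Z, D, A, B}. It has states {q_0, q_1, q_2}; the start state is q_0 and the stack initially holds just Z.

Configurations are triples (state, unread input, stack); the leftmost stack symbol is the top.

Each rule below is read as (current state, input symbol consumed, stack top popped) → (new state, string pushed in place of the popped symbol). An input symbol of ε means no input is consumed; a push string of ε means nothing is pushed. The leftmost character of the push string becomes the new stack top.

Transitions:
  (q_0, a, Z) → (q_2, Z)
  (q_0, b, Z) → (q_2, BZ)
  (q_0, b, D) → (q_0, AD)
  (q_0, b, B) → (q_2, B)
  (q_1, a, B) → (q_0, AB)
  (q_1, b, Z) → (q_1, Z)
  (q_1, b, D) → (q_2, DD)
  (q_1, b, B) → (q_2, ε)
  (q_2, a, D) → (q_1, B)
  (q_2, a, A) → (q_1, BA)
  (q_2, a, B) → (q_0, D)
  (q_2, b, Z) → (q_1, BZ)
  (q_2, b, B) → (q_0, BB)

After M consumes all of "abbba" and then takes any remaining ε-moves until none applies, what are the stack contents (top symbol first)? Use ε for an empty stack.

ABZ

(q_0, abbba, Z)
  read a, top Z: go to q_2, push Z → (q_2, bbba, Z)
  read b, top Z: go to q_1, push BZ → (q_1, bba, BZ)
  read b, top B: go to q_2, push ε → (q_2, ba, Z)
  read b, top Z: go to q_1, push BZ → (q_1, a, BZ)
  read a, top B: go to q_0, push AB → (q_0, ε, ABZ)
All input consumed in state q_0 with stack ABZ.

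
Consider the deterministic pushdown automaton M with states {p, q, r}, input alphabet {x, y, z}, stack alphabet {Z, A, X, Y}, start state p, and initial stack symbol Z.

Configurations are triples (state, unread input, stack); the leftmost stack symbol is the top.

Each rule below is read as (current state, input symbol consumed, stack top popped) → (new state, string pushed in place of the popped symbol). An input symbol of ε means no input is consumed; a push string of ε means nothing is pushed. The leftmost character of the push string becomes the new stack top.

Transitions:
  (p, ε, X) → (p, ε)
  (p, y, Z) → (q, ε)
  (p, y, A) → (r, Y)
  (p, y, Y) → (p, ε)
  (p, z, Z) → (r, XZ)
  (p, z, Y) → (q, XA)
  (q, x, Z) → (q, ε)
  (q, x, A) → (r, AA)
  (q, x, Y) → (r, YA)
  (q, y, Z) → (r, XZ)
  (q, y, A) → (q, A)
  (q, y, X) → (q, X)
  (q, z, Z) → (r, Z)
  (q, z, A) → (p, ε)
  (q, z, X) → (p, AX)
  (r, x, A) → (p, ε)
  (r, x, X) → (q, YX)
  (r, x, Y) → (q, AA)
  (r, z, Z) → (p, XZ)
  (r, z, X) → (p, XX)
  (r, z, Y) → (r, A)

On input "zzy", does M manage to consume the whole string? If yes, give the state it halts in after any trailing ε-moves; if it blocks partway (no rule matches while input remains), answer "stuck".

q

(p, zzy, Z) ⊢ (r, zy, XZ) ⊢ (p, y, XXZ) ⊢ (p, y, XZ) ⊢ (p, y, Z) ⊢ (q, ε, ε)
All input consumed; M is in state q.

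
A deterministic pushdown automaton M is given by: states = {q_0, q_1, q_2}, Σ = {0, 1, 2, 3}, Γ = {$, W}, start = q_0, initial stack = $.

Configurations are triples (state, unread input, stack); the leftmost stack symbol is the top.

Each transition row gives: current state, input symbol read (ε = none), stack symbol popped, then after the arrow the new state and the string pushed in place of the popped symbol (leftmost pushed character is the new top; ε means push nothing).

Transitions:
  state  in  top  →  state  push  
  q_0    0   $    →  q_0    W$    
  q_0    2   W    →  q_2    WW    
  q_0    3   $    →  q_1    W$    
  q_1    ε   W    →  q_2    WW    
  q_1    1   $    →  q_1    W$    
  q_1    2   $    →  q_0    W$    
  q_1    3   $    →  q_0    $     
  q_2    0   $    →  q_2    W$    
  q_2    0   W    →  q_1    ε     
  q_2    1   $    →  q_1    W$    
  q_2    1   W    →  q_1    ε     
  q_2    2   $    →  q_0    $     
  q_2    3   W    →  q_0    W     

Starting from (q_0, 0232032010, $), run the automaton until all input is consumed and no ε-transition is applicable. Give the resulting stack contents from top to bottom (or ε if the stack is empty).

WWWW$

(q_0, 0232032010, $)
  read 0, top $: go to q_0, push W$ → (q_0, 232032010, W$)
  read 2, top W: go to q_2, push WW → (q_2, 32032010, WW$)
  read 3, top W: go to q_0, push W → (q_0, 2032010, WW$)
  read 2, top W: go to q_2, push WW → (q_2, 032010, WWW$)
  read 0, top W: go to q_1, push ε → (q_1, 32010, WW$)
  ε-move, top W: go to q_2, push WW → (q_2, 32010, WWW$)
  read 3, top W: go to q_0, push W → (q_0, 2010, WWW$)
  read 2, top W: go to q_2, push WW → (q_2, 010, WWWW$)
  read 0, top W: go to q_1, push ε → (q_1, 10, WWW$)
  ε-move, top W: go to q_2, push WW → (q_2, 10, WWWW$)
  read 1, top W: go to q_1, push ε → (q_1, 0, WWW$)
  ε-move, top W: go to q_2, push WW → (q_2, 0, WWWW$)
  read 0, top W: go to q_1, push ε → (q_1, ε, WWW$)
  ε-move, top W: go to q_2, push WW → (q_2, ε, WWWW$)
All input consumed in state q_2 with stack WWWW$.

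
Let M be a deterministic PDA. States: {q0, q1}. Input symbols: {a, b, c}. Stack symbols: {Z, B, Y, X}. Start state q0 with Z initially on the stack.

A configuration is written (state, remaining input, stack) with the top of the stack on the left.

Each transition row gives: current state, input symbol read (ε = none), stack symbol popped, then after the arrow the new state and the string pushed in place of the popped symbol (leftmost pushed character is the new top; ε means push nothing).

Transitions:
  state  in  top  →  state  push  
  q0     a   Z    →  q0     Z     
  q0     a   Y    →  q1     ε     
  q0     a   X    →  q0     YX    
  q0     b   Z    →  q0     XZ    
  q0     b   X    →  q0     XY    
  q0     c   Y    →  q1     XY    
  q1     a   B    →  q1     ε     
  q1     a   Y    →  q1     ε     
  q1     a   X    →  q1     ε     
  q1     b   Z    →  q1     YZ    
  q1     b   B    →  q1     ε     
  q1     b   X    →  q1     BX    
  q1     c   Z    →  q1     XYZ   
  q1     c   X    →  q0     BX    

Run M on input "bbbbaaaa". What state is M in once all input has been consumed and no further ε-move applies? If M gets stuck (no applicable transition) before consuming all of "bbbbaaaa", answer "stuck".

q1

(q0, bbbbaaaa, Z)
  read b, top Z: go to q0, push XZ → (q0, bbbaaaa, XZ)
  read b, top X: go to q0, push XY → (q0, bbaaaa, XYZ)
  read b, top X: go to q0, push XY → (q0, baaaa, XYYZ)
  read b, top X: go to q0, push XY → (q0, aaaa, XYYYZ)
  read a, top X: go to q0, push YX → (q0, aaa, YXYYYZ)
  read a, top Y: go to q1, push ε → (q1, aa, XYYYZ)
  read a, top X: go to q1, push ε → (q1, a, YYYZ)
  read a, top Y: go to q1, push ε → (q1, ε, YYZ)
All input consumed; M is in state q1.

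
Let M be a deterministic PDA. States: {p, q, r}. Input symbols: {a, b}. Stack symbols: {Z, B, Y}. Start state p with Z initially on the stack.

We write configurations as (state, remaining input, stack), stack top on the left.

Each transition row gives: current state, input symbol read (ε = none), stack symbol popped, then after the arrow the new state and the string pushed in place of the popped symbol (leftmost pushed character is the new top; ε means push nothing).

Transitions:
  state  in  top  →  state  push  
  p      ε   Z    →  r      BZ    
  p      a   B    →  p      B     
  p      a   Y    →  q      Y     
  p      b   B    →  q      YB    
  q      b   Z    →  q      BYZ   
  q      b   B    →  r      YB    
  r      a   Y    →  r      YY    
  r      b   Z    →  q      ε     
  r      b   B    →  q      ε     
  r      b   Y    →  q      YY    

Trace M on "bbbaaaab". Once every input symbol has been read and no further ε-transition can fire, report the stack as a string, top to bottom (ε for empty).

(p, bbbaaaab, Z)
  ε-move, top Z: go to r, push BZ → (r, bbbaaaab, BZ)
  read b, top B: go to q, push ε → (q, bbaaaab, Z)
  read b, top Z: go to q, push BYZ → (q, baaaab, BYZ)
  read b, top B: go to r, push YB → (r, aaaab, YBYZ)
  read a, top Y: go to r, push YY → (r, aaab, YYBYZ)
  read a, top Y: go to r, push YY → (r, aab, YYYBYZ)
  read a, top Y: go to r, push YY → (r, ab, YYYYBYZ)
  read a, top Y: go to r, push YY → (r, b, YYYYYBYZ)
  read b, top Y: go to q, push YY → (q, ε, YYYYYYBYZ)
All input consumed in state q with stack YYYYYYBYZ.

YYYYYYBYZ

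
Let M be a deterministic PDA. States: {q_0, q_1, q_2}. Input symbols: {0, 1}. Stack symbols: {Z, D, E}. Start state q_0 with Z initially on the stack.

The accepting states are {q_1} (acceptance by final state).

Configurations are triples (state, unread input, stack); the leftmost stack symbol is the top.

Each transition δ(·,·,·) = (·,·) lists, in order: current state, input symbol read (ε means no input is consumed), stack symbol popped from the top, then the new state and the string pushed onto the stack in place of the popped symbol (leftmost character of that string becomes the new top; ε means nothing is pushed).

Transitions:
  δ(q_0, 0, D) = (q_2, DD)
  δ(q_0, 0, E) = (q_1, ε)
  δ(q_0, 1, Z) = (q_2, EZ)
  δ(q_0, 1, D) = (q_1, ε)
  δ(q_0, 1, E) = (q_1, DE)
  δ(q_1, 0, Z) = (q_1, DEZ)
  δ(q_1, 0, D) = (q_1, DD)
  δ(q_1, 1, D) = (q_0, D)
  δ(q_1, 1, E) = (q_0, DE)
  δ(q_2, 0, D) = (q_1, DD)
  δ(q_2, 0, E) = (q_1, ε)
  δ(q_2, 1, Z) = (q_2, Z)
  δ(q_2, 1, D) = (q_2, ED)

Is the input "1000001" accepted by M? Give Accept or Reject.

Reject

(q_0, 1000001, Z)
  read 1, top Z: go to q_2, push EZ → (q_2, 000001, EZ)
  read 0, top E: go to q_1, push ε → (q_1, 00001, Z)
  read 0, top Z: go to q_1, push DEZ → (q_1, 0001, DEZ)
  read 0, top D: go to q_1, push DD → (q_1, 001, DDEZ)
  read 0, top D: go to q_1, push DD → (q_1, 01, DDDEZ)
  read 0, top D: go to q_1, push DD → (q_1, 1, DDDDEZ)
  read 1, top D: go to q_0, push D → (q_0, ε, DDDDEZ)
All input consumed; state q_0 ∉ F and no further ε-move applies.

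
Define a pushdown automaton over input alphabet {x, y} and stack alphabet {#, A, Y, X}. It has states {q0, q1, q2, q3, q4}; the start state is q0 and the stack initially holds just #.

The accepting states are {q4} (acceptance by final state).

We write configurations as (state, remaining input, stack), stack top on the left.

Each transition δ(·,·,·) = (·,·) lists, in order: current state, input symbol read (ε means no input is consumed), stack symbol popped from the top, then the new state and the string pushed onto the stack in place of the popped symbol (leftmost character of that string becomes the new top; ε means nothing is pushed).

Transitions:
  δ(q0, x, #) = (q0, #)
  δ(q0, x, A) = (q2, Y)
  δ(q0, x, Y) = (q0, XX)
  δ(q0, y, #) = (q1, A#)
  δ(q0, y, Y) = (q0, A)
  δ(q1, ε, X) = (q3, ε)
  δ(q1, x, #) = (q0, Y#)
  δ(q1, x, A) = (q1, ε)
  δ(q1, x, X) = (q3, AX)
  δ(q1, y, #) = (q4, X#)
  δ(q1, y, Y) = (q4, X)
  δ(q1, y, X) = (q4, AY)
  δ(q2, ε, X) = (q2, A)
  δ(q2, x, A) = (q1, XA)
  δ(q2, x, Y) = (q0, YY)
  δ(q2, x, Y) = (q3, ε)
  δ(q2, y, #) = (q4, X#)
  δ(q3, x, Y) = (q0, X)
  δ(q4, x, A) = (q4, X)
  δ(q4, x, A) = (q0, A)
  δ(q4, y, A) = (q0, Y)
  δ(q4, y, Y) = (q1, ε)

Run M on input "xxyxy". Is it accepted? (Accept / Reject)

Accept

One accepting computation: (q0, xxyxy, #) ⊢ (q0, xyxy, #) ⊢ (q0, yxy, #) ⊢ (q1, xy, A#) ⊢ (q1, y, #) ⊢ (q4, ε, X#)
All input consumed and state q4 ∈ F.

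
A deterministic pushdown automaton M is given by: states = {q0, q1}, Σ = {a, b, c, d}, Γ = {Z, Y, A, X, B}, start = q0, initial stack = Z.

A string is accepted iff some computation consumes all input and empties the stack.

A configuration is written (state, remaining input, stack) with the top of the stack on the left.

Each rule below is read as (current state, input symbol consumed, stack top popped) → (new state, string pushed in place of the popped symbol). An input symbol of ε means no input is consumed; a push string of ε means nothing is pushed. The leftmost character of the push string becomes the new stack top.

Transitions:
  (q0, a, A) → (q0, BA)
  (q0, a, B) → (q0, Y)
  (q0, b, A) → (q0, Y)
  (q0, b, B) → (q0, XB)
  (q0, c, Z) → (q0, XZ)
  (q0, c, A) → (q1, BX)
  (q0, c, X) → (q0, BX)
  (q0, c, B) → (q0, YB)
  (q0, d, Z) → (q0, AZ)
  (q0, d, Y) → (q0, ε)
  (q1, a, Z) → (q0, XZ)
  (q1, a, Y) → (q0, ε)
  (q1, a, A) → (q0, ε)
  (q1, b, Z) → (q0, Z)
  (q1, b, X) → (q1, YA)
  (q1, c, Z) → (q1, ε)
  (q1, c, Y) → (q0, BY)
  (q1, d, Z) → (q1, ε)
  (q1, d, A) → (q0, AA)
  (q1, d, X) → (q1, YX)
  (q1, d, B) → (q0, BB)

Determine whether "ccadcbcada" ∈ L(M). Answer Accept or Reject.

Reject

(q0, ccadcbcada, Z)
  read c, top Z: go to q0, push XZ → (q0, cadcbcada, XZ)
  read c, top X: go to q0, push BX → (q0, adcbcada, BXZ)
  read a, top B: go to q0, push Y → (q0, dcbcada, YXZ)
  read d, top Y: go to q0, push ε → (q0, cbcada, XZ)
  read c, top X: go to q0, push BX → (q0, bcada, BXZ)
  read b, top B: go to q0, push XB → (q0, cada, XBXZ)
  read c, top X: go to q0, push BX → (q0, ada, BXBXZ)
  read a, top B: go to q0, push Y → (q0, da, YXBXZ)
  read d, top Y: go to q0, push ε → (q0, a, XBXZ)
No transition applies at (q0, a, XBXZ); input not fully consumed.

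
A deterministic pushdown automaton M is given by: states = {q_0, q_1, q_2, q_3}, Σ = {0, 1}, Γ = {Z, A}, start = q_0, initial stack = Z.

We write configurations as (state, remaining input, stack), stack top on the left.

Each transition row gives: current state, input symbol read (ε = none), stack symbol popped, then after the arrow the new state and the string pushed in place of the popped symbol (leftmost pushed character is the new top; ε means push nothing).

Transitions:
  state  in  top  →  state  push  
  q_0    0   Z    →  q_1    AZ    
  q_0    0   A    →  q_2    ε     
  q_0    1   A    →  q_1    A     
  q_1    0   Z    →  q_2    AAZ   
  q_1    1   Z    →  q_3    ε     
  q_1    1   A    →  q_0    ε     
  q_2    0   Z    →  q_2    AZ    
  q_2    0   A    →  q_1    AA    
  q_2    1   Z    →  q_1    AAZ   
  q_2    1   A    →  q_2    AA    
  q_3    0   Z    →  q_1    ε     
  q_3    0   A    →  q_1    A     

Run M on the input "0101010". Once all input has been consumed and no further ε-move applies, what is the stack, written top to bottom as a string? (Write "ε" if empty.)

AZ

(q_0, 0101010, Z) ⊢ (q_1, 101010, AZ) ⊢ (q_0, 01010, Z) ⊢ (q_1, 1010, AZ) ⊢ (q_0, 010, Z) ⊢ (q_1, 10, AZ) ⊢ (q_0, 0, Z) ⊢ (q_1, ε, AZ)
All input consumed in state q_1 with stack AZ.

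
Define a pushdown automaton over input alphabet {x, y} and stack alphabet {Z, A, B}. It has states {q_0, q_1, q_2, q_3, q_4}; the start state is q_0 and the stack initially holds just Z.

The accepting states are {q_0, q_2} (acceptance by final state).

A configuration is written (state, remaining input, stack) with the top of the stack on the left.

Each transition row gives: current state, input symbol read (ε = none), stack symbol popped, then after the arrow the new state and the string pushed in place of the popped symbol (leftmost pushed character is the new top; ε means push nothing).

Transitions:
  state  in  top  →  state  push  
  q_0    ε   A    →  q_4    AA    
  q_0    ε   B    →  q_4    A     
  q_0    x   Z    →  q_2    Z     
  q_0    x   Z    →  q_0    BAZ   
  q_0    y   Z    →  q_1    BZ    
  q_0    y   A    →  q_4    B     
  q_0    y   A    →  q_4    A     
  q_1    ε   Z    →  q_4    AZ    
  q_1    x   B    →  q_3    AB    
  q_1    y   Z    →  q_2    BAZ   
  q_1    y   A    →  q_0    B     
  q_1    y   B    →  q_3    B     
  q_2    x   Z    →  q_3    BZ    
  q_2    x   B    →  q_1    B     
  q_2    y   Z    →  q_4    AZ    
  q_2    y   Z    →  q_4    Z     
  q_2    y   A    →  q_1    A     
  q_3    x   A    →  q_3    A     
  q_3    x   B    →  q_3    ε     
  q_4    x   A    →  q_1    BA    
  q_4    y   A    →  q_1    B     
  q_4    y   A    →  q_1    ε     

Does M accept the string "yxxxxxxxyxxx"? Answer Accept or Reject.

No computation consumes all input and reaches a final state.

Reject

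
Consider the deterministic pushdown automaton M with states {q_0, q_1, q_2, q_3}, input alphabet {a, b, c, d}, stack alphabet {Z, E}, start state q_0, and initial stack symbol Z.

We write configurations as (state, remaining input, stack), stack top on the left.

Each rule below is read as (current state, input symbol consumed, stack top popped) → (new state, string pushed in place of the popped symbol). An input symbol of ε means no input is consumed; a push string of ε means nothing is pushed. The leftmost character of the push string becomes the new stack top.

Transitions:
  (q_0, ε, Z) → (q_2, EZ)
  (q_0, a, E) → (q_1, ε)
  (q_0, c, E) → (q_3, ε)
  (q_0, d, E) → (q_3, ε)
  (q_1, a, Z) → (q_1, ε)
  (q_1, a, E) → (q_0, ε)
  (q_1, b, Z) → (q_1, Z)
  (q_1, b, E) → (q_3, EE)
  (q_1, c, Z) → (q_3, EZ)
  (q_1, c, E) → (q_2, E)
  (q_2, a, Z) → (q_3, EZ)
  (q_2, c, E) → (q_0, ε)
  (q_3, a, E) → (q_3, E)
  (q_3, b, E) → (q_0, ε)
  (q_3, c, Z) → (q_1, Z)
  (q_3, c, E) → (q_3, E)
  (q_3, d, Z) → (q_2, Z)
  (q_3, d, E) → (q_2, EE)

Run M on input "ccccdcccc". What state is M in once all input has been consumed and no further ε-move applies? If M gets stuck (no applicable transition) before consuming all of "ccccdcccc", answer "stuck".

(q_0, ccccdcccc, Z) ⊢ (q_2, ccccdcccc, EZ) ⊢ (q_0, cccdcccc, Z) ⊢ (q_2, cccdcccc, EZ) ⊢ (q_0, ccdcccc, Z) ⊢ (q_2, ccdcccc, EZ) ⊢ (q_0, cdcccc, Z) ⊢ (q_2, cdcccc, EZ) ⊢ (q_0, dcccc, Z) ⊢ (q_2, dcccc, EZ)
No transition for (q_2, d, top E); M blocks with input dcccc remaining.

stuck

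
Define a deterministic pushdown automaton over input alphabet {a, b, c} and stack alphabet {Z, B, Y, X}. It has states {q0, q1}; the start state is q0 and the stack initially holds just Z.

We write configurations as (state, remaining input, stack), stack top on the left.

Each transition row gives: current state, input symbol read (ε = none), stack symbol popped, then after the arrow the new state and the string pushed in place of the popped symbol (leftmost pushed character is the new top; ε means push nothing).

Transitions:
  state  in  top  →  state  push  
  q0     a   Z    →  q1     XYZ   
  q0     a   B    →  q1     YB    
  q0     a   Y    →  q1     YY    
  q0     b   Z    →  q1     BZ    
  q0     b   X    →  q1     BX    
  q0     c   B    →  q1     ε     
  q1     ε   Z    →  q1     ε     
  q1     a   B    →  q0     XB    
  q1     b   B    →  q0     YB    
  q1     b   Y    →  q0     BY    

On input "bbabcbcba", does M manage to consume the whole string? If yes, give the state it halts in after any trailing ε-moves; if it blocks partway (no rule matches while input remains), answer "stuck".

(q0, bbabcbcba, Z) ⊢ (q1, babcbcba, BZ) ⊢ (q0, abcbcba, YBZ) ⊢ (q1, bcbcba, YYBZ) ⊢ (q0, cbcba, BYYBZ) ⊢ (q1, bcba, YYBZ) ⊢ (q0, cba, BYYBZ) ⊢ (q1, ba, YYBZ) ⊢ (q0, a, BYYBZ) ⊢ (q1, ε, YBYYBZ)
All input consumed; M is in state q1.

q1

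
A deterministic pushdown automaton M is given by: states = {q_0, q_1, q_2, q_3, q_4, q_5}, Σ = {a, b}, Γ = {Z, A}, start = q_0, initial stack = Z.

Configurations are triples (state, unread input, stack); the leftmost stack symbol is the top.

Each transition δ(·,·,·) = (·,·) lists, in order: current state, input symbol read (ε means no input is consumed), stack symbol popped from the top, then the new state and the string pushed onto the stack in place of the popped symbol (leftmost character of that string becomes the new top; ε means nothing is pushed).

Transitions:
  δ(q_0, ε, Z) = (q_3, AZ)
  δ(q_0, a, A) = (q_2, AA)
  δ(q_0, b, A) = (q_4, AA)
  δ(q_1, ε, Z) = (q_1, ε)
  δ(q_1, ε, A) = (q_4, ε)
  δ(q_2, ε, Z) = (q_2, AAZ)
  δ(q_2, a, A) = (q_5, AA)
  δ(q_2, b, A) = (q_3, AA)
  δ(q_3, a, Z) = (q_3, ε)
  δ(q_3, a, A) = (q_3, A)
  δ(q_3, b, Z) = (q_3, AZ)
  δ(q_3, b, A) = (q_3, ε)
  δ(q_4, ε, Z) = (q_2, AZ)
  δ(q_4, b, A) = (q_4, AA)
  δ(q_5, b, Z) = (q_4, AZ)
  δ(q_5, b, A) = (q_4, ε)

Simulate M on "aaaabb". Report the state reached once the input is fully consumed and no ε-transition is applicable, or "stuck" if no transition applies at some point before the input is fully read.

q_3

(q_0, aaaabb, Z)
  ε-move, top Z: go to q_3, push AZ → (q_3, aaaabb, AZ)
  read a, top A: go to q_3, push A → (q_3, aaabb, AZ)
  read a, top A: go to q_3, push A → (q_3, aabb, AZ)
  read a, top A: go to q_3, push A → (q_3, abb, AZ)
  read a, top A: go to q_3, push A → (q_3, bb, AZ)
  read b, top A: go to q_3, push ε → (q_3, b, Z)
  read b, top Z: go to q_3, push AZ → (q_3, ε, AZ)
All input consumed; M is in state q_3.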